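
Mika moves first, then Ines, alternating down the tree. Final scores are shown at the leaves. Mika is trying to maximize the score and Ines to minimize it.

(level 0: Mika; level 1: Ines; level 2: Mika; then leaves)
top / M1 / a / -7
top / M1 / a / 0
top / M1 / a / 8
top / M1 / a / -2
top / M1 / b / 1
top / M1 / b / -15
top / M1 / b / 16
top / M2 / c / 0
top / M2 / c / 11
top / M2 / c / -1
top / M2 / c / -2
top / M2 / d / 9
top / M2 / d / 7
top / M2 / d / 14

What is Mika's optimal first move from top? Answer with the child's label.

M2

a (Mika): max(-7, 0, 8, -2) = 8
b (Mika): max(1, -15, 16) = 16
M1 (Ines): min(8, 16) = 8
c (Mika): max(0, 11, -1, -2) = 11
d (Mika): max(9, 7, 14) = 14
M2 (Ines): min(11, 14) = 11
top (Mika): max(8, 11) = 11
Mika at top wants the highest of {M1=8, M2=11}, so chooses M2.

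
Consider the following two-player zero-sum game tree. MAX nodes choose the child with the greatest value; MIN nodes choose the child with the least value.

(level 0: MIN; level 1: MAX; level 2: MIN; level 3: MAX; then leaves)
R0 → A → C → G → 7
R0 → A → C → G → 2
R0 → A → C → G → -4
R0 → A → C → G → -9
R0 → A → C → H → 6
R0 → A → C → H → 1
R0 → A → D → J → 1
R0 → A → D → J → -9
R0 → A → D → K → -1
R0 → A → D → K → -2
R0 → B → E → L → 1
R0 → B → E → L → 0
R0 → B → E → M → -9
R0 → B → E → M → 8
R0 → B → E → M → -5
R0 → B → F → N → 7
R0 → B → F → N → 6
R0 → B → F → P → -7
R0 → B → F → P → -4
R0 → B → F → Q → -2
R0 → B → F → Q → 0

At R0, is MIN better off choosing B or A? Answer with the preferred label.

L (MAX): max(1, 0) = 1
M (MAX): max(-9, 8, -5) = 8
E (MIN): min(1, 8) = 1
N (MAX): max(7, 6) = 7
P (MAX): max(-7, -4) = -4
Q (MAX): max(-2, 0) = 0
F (MIN): min(7, -4, 0) = -4
B (MAX): max(1, -4) = 1
G (MAX): max(7, 2, -4, -9) = 7
H (MAX): max(6, 1) = 6
C (MIN): min(7, 6) = 6
J (MAX): max(1, -9) = 1
K (MAX): max(-1, -2) = -1
D (MIN): min(1, -1) = -1
A (MAX): max(6, -1) = 6
MIN prefers the lower value; B=1, A=6. B is better since 1 < 6.

B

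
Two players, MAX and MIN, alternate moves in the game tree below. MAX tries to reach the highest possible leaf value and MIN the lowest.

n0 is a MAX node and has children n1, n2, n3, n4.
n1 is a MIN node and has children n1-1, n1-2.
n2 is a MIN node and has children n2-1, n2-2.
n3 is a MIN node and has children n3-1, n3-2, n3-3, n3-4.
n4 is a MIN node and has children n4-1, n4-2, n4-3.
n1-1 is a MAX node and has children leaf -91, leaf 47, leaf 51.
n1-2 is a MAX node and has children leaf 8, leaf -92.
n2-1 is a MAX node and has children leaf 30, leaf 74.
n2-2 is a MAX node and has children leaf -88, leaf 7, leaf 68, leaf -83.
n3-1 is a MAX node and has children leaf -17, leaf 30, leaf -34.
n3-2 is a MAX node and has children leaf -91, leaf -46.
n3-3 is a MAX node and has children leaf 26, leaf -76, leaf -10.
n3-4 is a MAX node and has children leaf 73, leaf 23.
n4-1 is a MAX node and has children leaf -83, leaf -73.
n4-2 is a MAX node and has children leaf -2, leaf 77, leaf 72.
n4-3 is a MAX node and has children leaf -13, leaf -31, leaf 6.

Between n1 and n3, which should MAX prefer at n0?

n1-1 (MAX): max(-91, 47, 51) = 51
n1-2 (MAX): max(8, -92) = 8
n1 (MIN): min(51, 8) = 8
n3-1 (MAX): max(-17, 30, -34) = 30
n3-2 (MAX): max(-91, -46) = -46
n3-3 (MAX): max(26, -76, -10) = 26
n3-4 (MAX): max(73, 23) = 73
n3 (MIN): min(30, -46, 26, 73) = -46
MAX prefers the higher value; n1=8, n3=-46. n1 is better since 8 > -46.

n1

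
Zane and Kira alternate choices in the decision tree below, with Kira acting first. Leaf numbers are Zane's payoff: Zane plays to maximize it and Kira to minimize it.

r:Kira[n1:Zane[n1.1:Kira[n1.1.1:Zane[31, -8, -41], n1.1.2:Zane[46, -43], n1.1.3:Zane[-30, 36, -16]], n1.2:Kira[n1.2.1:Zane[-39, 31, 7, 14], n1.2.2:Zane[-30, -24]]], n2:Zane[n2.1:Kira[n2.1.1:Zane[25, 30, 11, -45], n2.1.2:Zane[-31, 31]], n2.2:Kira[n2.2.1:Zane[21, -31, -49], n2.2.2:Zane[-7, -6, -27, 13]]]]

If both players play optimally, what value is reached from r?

30

n1.1.1 (Zane): max(31, -8, -41) = 31
n1.1.2 (Zane): max(46, -43) = 46
n1.1.3 (Zane): max(-30, 36, -16) = 36
n1.1 (Kira): min(31, 46, 36) = 31
n1.2.1 (Zane): max(-39, 31, 7, 14) = 31
n1.2.2 (Zane): max(-30, -24) = -24
n1.2 (Kira): min(31, -24) = -24
n1 (Zane): max(31, -24) = 31
n2.1.1 (Zane): max(25, 30, 11, -45) = 30
n2.1.2 (Zane): max(-31, 31) = 31
n2.1 (Kira): min(30, 31) = 30
n2.2.1 (Zane): max(21, -31, -49) = 21
n2.2.2 (Zane): max(-7, -6, -27, 13) = 13
n2.2 (Kira): min(21, 13) = 13
n2 (Zane): max(30, 13) = 30
r (Kira): min(31, 30) = 30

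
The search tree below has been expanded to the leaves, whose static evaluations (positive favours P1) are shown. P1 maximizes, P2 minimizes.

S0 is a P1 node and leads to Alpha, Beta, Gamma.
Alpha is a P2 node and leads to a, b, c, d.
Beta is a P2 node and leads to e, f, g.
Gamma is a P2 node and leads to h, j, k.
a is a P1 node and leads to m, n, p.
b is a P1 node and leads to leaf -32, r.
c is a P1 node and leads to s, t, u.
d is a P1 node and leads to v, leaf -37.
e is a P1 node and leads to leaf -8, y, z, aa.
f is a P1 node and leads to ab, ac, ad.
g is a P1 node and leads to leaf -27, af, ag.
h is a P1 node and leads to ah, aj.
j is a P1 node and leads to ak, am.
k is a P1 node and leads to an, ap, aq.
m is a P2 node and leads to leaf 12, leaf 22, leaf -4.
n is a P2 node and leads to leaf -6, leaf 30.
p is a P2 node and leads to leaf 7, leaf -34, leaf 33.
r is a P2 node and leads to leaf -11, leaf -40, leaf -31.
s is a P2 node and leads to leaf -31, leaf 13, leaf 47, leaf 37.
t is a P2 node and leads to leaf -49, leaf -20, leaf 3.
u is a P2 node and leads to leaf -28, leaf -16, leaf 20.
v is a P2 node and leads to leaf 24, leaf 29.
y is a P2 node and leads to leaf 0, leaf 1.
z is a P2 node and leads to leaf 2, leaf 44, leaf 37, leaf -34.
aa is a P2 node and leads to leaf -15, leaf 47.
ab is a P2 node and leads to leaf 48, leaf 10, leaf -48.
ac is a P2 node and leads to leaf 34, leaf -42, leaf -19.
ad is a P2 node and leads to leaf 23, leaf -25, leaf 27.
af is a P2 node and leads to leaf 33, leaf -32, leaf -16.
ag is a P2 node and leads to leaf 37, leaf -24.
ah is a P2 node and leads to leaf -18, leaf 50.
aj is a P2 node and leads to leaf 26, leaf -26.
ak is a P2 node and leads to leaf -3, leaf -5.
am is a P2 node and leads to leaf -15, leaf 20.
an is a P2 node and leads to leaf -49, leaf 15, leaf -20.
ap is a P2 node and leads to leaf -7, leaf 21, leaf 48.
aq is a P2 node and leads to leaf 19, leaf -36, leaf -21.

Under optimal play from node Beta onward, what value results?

-25

y (P2): min(0, 1) = 0
z (P2): min(2, 44, 37, -34) = -34
aa (P2): min(-15, 47) = -15
e (P1): max(-8, 0, -34, -15) = 0
ab (P2): min(48, 10, -48) = -48
ac (P2): min(34, -42, -19) = -42
ad (P2): min(23, -25, 27) = -25
f (P1): max(-48, -42, -25) = -25
af (P2): min(33, -32, -16) = -32
ag (P2): min(37, -24) = -24
g (P1): max(-27, -32, -24) = -24
Beta (P2): min(0, -25, -24) = -25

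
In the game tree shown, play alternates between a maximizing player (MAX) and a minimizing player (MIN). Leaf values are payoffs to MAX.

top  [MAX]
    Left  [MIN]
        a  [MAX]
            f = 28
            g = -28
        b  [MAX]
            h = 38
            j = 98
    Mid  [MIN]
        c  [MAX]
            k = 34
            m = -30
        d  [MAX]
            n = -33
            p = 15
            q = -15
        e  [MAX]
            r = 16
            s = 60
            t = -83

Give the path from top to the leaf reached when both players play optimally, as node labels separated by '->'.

top -> Left -> a -> f

a (MAX): max(28, -28) = 28
b (MAX): max(38, 98) = 98
Left (MIN): min(28, 98) = 28
c (MAX): max(34, -30) = 34
d (MAX): max(-33, 15, -15) = 15
e (MAX): max(16, 60, -83) = 60
Mid (MIN): min(34, 15, 60) = 15
top (MAX): max(28, 15) = 28
At top, MAX picks Left (highest: 28).
At Left, MIN picks a (lowest: 28).
At a, MAX picks f (highest: 28).
Terminal value 28.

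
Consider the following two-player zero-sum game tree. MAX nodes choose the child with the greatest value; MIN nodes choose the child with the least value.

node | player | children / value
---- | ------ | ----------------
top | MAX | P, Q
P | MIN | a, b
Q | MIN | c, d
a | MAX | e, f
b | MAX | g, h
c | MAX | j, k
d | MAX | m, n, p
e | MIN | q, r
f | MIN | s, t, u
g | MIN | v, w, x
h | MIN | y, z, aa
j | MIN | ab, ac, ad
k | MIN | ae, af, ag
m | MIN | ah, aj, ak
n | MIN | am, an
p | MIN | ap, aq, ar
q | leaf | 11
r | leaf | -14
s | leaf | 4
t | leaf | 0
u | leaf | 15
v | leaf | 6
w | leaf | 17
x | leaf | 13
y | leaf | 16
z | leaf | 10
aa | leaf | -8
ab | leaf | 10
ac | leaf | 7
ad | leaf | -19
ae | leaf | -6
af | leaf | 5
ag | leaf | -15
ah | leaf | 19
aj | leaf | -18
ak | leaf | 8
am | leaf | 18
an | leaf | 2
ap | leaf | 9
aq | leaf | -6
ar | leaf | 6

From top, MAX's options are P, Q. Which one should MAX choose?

P

e (MIN): min(11, -14) = -14
f (MIN): min(4, 0, 15) = 0
a (MAX): max(-14, 0) = 0
g (MIN): min(6, 17, 13) = 6
h (MIN): min(16, 10, -8) = -8
b (MAX): max(6, -8) = 6
P (MIN): min(0, 6) = 0
j (MIN): min(10, 7, -19) = -19
k (MIN): min(-6, 5, -15) = -15
c (MAX): max(-19, -15) = -15
m (MIN): min(19, -18, 8) = -18
n (MIN): min(18, 2) = 2
p (MIN): min(9, -6, 6) = -6
d (MAX): max(-18, 2, -6) = 2
Q (MIN): min(-15, 2) = -15
top (MAX): max(0, -15) = 0
MAX at top wants the highest of {P=0, Q=-15}, so chooses P.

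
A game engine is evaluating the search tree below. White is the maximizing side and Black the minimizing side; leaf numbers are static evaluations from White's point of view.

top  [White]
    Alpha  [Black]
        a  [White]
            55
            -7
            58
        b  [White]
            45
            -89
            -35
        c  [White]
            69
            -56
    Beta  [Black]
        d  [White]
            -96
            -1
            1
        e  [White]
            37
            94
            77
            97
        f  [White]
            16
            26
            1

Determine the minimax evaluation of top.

a (White): max(55, -7, 58) = 58
b (White): max(45, -89, -35) = 45
c (White): max(69, -56) = 69
Alpha (Black): min(58, 45, 69) = 45
d (White): max(-96, -1, 1) = 1
e (White): max(37, 94, 77, 97) = 97
f (White): max(16, 26, 1) = 26
Beta (Black): min(1, 97, 26) = 1
top (White): max(45, 1) = 45

45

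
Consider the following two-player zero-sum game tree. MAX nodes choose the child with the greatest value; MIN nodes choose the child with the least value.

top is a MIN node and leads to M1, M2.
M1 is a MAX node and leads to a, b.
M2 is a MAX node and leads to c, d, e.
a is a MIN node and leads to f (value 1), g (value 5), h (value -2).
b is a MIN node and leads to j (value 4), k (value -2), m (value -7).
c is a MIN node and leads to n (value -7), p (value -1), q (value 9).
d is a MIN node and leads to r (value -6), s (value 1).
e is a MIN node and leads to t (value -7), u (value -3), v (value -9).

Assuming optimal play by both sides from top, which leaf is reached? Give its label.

r

a (MIN): min(1, 5, -2) = -2
b (MIN): min(4, -2, -7) = -7
M1 (MAX): max(-2, -7) = -2
c (MIN): min(-7, -1, 9) = -7
d (MIN): min(-6, 1) = -6
e (MIN): min(-7, -3, -9) = -9
M2 (MAX): max(-7, -6, -9) = -6
top (MIN): min(-2, -6) = -6
At top, MIN picks M2 (lowest: -6).
At M2, MAX picks d (highest: -6).
At d, MIN picks r (lowest: -6).
Terminal value -6.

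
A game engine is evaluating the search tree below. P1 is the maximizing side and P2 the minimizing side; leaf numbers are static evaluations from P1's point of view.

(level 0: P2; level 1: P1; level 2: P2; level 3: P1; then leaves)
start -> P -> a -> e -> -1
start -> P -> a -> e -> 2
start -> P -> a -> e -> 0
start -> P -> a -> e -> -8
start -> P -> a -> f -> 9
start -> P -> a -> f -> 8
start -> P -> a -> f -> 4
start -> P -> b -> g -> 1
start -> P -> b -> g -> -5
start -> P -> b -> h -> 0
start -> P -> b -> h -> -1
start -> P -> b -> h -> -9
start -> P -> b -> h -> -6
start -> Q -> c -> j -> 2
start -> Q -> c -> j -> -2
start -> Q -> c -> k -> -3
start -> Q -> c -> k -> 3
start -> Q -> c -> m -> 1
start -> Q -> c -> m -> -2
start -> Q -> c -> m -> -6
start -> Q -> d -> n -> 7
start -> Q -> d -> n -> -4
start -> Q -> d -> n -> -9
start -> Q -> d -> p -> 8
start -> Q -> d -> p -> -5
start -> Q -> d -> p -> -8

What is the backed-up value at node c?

1

j (P1): max(2, -2) = 2
k (P1): max(-3, 3) = 3
m (P1): max(1, -2, -6) = 1
c (P2): min(2, 3, 1) = 1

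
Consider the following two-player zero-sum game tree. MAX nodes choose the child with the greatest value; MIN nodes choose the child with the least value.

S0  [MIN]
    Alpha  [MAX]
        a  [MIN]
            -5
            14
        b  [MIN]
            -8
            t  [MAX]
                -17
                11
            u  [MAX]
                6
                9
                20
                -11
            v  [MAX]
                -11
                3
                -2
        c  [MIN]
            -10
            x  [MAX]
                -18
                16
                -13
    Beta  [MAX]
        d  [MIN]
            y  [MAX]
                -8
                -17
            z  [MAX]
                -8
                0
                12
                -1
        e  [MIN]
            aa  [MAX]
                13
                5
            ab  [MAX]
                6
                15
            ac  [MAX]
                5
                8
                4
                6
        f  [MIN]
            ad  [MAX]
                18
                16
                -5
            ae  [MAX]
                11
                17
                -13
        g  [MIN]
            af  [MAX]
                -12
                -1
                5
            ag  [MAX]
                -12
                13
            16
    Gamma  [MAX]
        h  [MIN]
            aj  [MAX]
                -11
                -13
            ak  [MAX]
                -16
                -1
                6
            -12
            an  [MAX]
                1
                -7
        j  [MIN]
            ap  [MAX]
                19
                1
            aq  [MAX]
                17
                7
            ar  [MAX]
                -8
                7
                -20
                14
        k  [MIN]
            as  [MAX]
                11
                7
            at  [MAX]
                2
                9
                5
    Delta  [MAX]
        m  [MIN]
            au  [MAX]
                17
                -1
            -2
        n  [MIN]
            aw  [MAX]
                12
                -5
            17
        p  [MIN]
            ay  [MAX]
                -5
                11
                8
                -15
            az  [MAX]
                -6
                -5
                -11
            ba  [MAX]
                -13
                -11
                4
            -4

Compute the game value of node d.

-8

y (MAX): max(-8, -17) = -8
z (MAX): max(-8, 0, 12, -1) = 12
d (MIN): min(-8, 12) = -8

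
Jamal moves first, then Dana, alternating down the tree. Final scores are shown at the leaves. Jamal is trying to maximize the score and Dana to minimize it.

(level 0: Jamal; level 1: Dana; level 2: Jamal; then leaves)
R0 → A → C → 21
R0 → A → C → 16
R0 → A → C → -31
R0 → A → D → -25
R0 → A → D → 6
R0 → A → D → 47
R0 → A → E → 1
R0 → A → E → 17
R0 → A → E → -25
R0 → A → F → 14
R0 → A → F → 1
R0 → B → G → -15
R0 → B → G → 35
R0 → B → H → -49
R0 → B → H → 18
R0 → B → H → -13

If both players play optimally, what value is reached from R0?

C (Jamal): max(21, 16, -31) = 21
D (Jamal): max(-25, 6, 47) = 47
E (Jamal): max(1, 17, -25) = 17
F (Jamal): max(14, 1) = 14
A (Dana): min(21, 47, 17, 14) = 14
G (Jamal): max(-15, 35) = 35
H (Jamal): max(-49, 18, -13) = 18
B (Dana): min(35, 18) = 18
R0 (Jamal): max(14, 18) = 18

18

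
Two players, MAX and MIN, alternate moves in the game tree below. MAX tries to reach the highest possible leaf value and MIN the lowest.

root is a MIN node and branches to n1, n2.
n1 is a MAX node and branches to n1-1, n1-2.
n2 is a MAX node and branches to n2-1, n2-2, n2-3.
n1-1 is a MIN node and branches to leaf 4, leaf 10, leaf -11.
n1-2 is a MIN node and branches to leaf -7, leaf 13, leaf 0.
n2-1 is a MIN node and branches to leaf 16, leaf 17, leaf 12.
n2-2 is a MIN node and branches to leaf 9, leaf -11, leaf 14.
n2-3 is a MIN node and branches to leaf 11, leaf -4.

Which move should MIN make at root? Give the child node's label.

n1-1 (MIN): min(4, 10, -11) = -11
n1-2 (MIN): min(-7, 13, 0) = -7
n1 (MAX): max(-11, -7) = -7
n2-1 (MIN): min(16, 17, 12) = 12
n2-2 (MIN): min(9, -11, 14) = -11
n2-3 (MIN): min(11, -4) = -4
n2 (MAX): max(12, -11, -4) = 12
root (MIN): min(-7, 12) = -7
MIN at root wants the lowest of {n1=-7, n2=12}, so chooses n1.

n1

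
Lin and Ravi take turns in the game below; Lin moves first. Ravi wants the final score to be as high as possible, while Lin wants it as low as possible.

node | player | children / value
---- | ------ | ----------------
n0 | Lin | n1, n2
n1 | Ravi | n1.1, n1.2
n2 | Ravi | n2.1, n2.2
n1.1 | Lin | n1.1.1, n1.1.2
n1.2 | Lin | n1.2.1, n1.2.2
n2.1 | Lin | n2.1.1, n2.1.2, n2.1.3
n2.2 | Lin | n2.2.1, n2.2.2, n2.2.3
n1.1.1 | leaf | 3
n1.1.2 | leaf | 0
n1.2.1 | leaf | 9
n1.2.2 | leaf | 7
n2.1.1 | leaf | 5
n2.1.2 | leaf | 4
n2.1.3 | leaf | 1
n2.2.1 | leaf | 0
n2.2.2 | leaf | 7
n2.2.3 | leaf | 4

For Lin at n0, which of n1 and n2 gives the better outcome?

n1.1 (Lin): min(3, 0) = 0
n1.2 (Lin): min(9, 7) = 7
n1 (Ravi): max(0, 7) = 7
n2.1 (Lin): min(5, 4, 1) = 1
n2.2 (Lin): min(0, 7, 4) = 0
n2 (Ravi): max(1, 0) = 1
Lin prefers the lower value; n1=7, n2=1. n2 is better since 1 < 7.

n2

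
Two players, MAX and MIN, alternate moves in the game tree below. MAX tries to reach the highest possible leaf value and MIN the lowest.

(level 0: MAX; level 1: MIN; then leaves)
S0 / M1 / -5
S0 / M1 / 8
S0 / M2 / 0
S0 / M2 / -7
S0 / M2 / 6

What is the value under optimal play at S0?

-5

M1 (MIN): min(-5, 8) = -5
M2 (MIN): min(0, -7, 6) = -7
S0 (MAX): max(-5, -7) = -5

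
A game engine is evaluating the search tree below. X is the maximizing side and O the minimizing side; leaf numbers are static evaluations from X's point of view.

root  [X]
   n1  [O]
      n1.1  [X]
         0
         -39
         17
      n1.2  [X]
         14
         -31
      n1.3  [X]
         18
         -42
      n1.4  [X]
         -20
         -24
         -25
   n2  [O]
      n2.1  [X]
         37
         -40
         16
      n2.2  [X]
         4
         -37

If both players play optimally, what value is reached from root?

n1.1 (X): max(0, -39, 17) = 17
n1.2 (X): max(14, -31) = 14
n1.3 (X): max(18, -42) = 18
n1.4 (X): max(-20, -24, -25) = -20
n1 (O): min(17, 14, 18, -20) = -20
n2.1 (X): max(37, -40, 16) = 37
n2.2 (X): max(4, -37) = 4
n2 (O): min(37, 4) = 4
root (X): max(-20, 4) = 4

4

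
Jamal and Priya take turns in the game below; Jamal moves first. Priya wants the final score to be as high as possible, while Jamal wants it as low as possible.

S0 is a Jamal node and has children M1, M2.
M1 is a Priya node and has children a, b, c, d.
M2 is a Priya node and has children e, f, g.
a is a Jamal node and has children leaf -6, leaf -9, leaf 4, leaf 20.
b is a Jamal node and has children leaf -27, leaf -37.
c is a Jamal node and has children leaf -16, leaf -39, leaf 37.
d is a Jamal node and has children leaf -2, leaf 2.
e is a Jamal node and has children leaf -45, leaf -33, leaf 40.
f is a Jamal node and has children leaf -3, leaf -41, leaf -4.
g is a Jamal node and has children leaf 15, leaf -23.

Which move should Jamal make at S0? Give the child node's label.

a (Jamal): min(-6, -9, 4, 20) = -9
b (Jamal): min(-27, -37) = -37
c (Jamal): min(-16, -39, 37) = -39
d (Jamal): min(-2, 2) = -2
M1 (Priya): max(-9, -37, -39, -2) = -2
e (Jamal): min(-45, -33, 40) = -45
f (Jamal): min(-3, -41, -4) = -41
g (Jamal): min(15, -23) = -23
M2 (Priya): max(-45, -41, -23) = -23
S0 (Jamal): min(-2, -23) = -23
Jamal at S0 wants the lowest of {M1=-2, M2=-23}, so chooses M2.

M2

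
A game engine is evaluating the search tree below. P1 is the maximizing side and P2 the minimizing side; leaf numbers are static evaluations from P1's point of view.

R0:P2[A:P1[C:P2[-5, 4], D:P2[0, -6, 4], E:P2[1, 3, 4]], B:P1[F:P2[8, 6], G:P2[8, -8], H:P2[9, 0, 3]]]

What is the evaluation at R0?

1

C (P2): min(-5, 4) = -5
D (P2): min(0, -6, 4) = -6
E (P2): min(1, 3, 4) = 1
A (P1): max(-5, -6, 1) = 1
F (P2): min(8, 6) = 6
G (P2): min(8, -8) = -8
H (P2): min(9, 0, 3) = 0
B (P1): max(6, -8, 0) = 6
R0 (P2): min(1, 6) = 1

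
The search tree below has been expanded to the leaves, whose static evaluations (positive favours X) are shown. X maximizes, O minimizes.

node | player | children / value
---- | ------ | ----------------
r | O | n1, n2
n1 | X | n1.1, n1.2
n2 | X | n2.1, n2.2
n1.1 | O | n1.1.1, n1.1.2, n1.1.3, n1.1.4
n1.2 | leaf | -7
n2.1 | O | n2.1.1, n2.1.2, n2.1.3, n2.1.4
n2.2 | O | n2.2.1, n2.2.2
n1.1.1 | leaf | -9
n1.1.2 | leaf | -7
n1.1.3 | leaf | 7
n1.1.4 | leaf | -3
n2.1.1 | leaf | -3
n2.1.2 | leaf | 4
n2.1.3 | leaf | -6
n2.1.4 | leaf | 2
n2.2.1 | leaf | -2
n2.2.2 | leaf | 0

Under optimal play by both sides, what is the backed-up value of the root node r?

n1.1 (O): min(-9, -7, 7, -3) = -9
n1 (X): max(-9, -7) = -7
n2.1 (O): min(-3, 4, -6, 2) = -6
n2.2 (O): min(-2, 0) = -2
n2 (X): max(-6, -2) = -2
r (O): min(-7, -2) = -7

-7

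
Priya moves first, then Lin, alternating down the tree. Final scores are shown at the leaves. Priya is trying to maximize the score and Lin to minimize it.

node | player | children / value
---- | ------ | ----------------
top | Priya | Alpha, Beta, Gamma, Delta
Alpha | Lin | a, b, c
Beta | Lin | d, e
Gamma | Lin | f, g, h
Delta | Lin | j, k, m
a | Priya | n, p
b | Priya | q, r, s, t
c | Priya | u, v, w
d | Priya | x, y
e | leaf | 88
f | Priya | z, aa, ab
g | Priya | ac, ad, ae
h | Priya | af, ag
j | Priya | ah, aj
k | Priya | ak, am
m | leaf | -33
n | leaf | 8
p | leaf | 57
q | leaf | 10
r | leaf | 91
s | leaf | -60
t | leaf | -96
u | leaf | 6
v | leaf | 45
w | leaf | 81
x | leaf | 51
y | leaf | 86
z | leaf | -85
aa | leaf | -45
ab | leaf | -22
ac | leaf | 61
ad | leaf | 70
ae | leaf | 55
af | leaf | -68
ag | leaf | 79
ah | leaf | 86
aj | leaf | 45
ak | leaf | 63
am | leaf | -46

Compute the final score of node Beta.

d (Priya): max(51, 86) = 86
Beta (Lin): min(86, 88) = 86

86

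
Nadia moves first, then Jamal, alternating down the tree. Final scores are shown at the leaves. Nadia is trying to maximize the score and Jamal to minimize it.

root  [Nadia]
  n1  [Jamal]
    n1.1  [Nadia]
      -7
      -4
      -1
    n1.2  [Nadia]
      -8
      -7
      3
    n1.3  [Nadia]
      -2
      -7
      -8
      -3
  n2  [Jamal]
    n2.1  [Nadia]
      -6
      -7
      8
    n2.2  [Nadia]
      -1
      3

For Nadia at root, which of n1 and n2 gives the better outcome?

n1.1 (Nadia): max(-7, -4, -1) = -1
n1.2 (Nadia): max(-8, -7, 3) = 3
n1.3 (Nadia): max(-2, -7, -8, -3) = -2
n1 (Jamal): min(-1, 3, -2) = -2
n2.1 (Nadia): max(-6, -7, 8) = 8
n2.2 (Nadia): max(-1, 3) = 3
n2 (Jamal): min(8, 3) = 3
Nadia prefers the higher value; n1=-2, n2=3. n2 is better since 3 > -2.

n2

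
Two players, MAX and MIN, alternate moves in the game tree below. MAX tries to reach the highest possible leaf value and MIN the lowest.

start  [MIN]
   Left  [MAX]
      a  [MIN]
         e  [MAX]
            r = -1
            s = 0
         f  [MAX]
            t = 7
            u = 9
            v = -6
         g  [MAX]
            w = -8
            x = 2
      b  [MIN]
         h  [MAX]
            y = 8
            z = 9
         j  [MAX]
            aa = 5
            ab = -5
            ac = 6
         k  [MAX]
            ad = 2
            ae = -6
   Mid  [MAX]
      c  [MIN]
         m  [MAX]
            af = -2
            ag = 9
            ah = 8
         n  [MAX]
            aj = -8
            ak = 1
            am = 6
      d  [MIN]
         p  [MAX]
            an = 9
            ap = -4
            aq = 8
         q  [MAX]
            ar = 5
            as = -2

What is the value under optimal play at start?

2

e (MAX): max(-1, 0) = 0
f (MAX): max(7, 9, -6) = 9
g (MAX): max(-8, 2) = 2
a (MIN): min(0, 9, 2) = 0
h (MAX): max(8, 9) = 9
j (MAX): max(5, -5, 6) = 6
k (MAX): max(2, -6) = 2
b (MIN): min(9, 6, 2) = 2
Left (MAX): max(0, 2) = 2
m (MAX): max(-2, 9, 8) = 9
n (MAX): max(-8, 1, 6) = 6
c (MIN): min(9, 6) = 6
p (MAX): max(9, -4, 8) = 9
q (MAX): max(5, -2) = 5
d (MIN): min(9, 5) = 5
Mid (MAX): max(6, 5) = 6
start (MIN): min(2, 6) = 2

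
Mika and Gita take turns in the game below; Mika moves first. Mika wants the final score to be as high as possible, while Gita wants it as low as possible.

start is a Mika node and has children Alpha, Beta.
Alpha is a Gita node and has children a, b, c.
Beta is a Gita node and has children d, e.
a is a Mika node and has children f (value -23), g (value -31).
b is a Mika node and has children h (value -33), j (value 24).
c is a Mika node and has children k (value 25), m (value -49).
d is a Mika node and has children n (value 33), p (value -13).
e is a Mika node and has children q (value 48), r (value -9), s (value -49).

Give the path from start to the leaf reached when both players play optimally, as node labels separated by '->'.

a (Mika): max(-23, -31) = -23
b (Mika): max(-33, 24) = 24
c (Mika): max(25, -49) = 25
Alpha (Gita): min(-23, 24, 25) = -23
d (Mika): max(33, -13) = 33
e (Mika): max(48, -9, -49) = 48
Beta (Gita): min(33, 48) = 33
start (Mika): max(-23, 33) = 33
At start, Mika picks Beta (highest: 33).
At Beta, Gita picks d (lowest: 33).
At d, Mika picks n (highest: 33).
Terminal value 33.

start -> Beta -> d -> n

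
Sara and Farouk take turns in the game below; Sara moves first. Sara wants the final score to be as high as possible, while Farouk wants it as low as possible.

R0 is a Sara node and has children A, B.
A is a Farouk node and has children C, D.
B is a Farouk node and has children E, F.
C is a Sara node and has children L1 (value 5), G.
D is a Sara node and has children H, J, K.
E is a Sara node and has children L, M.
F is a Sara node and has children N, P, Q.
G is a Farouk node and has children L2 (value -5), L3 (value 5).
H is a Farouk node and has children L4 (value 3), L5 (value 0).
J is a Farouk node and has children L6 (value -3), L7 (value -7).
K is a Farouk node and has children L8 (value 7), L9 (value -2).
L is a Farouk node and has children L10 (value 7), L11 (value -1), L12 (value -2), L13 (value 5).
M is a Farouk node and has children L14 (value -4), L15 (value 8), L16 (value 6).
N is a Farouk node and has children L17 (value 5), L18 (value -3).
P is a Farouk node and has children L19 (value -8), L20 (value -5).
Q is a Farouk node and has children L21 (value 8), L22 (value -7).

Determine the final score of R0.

0

G (Farouk): min(-5, 5) = -5
C (Sara): max(5, -5) = 5
H (Farouk): min(3, 0) = 0
J (Farouk): min(-3, -7) = -7
K (Farouk): min(7, -2) = -2
D (Sara): max(0, -7, -2) = 0
A (Farouk): min(5, 0) = 0
L (Farouk): min(7, -1, -2, 5) = -2
M (Farouk): min(-4, 8, 6) = -4
E (Sara): max(-2, -4) = -2
N (Farouk): min(5, -3) = -3
P (Farouk): min(-8, -5) = -8
Q (Farouk): min(8, -7) = -7
F (Sara): max(-3, -8, -7) = -3
B (Farouk): min(-2, -3) = -3
R0 (Sara): max(0, -3) = 0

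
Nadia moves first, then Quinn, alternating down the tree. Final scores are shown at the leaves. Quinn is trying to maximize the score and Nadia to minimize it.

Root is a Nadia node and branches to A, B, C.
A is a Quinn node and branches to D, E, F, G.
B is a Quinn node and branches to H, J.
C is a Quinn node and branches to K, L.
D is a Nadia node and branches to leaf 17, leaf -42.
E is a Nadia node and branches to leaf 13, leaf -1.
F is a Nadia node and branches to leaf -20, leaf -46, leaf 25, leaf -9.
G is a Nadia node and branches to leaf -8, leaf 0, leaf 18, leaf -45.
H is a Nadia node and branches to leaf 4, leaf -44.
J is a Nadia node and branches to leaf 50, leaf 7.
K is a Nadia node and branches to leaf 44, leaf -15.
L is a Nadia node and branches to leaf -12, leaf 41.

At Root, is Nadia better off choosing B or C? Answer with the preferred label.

C

H (Nadia): min(4, -44) = -44
J (Nadia): min(50, 7) = 7
B (Quinn): max(-44, 7) = 7
K (Nadia): min(44, -15) = -15
L (Nadia): min(-12, 41) = -12
C (Quinn): max(-15, -12) = -12
Nadia prefers the lower value; B=7, C=-12. C is better since -12 < 7.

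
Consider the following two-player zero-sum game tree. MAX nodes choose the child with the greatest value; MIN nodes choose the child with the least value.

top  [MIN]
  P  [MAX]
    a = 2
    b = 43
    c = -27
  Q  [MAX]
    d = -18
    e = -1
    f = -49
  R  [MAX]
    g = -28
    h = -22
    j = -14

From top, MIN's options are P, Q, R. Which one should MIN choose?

R

P (MAX): max(2, 43, -27) = 43
Q (MAX): max(-18, -1, -49) = -1
R (MAX): max(-28, -22, -14) = -14
top (MIN): min(43, -1, -14) = -14
MIN at top wants the lowest of {P=43, Q=-1, R=-14}, so chooses R.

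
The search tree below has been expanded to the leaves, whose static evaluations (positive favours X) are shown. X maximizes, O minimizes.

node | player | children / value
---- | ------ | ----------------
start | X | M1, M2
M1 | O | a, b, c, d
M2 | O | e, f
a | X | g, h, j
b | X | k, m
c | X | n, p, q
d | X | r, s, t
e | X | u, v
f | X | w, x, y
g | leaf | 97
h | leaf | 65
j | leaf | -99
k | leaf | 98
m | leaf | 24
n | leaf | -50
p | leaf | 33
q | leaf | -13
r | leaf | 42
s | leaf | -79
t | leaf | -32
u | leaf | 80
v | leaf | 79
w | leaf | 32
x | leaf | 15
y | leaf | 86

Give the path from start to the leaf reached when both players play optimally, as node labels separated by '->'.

a (X): max(97, 65, -99) = 97
b (X): max(98, 24) = 98
c (X): max(-50, 33, -13) = 33
d (X): max(42, -79, -32) = 42
M1 (O): min(97, 98, 33, 42) = 33
e (X): max(80, 79) = 80
f (X): max(32, 15, 86) = 86
M2 (O): min(80, 86) = 80
start (X): max(33, 80) = 80
At start, X picks M2 (highest: 80).
At M2, O picks e (lowest: 80).
At e, X picks u (highest: 80).
Terminal value 80.

start -> M2 -> e -> u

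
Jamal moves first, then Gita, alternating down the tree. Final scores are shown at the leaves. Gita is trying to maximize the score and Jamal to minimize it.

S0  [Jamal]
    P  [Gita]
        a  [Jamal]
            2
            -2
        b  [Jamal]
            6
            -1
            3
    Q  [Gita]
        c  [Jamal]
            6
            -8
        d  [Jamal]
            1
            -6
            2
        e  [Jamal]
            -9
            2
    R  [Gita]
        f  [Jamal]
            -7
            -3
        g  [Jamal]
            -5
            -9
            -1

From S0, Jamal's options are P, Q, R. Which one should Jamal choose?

R

a (Jamal): min(2, -2) = -2
b (Jamal): min(6, -1, 3) = -1
P (Gita): max(-2, -1) = -1
c (Jamal): min(6, -8) = -8
d (Jamal): min(1, -6, 2) = -6
e (Jamal): min(-9, 2) = -9
Q (Gita): max(-8, -6, -9) = -6
f (Jamal): min(-7, -3) = -7
g (Jamal): min(-5, -9, -1) = -9
R (Gita): max(-7, -9) = -7
S0 (Jamal): min(-1, -6, -7) = -7
Jamal at S0 wants the lowest of {P=-1, Q=-6, R=-7}, so chooses R.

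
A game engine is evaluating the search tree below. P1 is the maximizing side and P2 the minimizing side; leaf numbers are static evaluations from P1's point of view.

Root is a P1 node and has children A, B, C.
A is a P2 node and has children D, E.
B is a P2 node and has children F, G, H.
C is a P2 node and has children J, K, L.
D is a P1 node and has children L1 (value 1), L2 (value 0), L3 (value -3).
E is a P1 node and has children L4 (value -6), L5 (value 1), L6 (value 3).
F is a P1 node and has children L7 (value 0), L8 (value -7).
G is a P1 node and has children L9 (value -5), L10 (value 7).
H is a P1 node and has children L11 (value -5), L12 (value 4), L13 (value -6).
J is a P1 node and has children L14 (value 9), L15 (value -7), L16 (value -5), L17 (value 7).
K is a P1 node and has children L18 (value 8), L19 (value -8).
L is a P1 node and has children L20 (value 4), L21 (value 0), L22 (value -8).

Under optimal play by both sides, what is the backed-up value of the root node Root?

4

D (P1): max(1, 0, -3) = 1
E (P1): max(-6, 1, 3) = 3
A (P2): min(1, 3) = 1
F (P1): max(0, -7) = 0
G (P1): max(-5, 7) = 7
H (P1): max(-5, 4, -6) = 4
B (P2): min(0, 7, 4) = 0
J (P1): max(9, -7, -5, 7) = 9
K (P1): max(8, -8) = 8
L (P1): max(4, 0, -8) = 4
C (P2): min(9, 8, 4) = 4
Root (P1): max(1, 0, 4) = 4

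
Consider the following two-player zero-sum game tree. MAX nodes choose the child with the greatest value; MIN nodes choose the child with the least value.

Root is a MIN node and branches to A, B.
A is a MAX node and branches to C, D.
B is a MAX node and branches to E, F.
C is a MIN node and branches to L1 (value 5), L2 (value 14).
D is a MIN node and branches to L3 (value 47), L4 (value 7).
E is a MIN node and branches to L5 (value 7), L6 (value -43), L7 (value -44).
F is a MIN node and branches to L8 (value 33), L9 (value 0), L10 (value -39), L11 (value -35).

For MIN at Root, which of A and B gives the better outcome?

B

C (MIN): min(5, 14) = 5
D (MIN): min(47, 7) = 7
A (MAX): max(5, 7) = 7
E (MIN): min(7, -43, -44) = -44
F (MIN): min(33, 0, -39, -35) = -39
B (MAX): max(-44, -39) = -39
MIN prefers the lower value; A=7, B=-39. B is better since -39 < 7.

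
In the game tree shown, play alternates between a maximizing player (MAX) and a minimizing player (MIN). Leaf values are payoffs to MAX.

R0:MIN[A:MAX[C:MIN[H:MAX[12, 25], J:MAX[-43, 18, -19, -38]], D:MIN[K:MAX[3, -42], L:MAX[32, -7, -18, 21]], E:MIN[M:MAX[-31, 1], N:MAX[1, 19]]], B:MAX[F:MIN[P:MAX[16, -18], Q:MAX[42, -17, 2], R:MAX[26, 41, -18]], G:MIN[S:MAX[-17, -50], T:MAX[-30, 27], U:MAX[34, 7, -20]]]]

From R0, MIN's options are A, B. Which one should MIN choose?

H (MAX): max(12, 25) = 25
J (MAX): max(-43, 18, -19, -38) = 18
C (MIN): min(25, 18) = 18
K (MAX): max(3, -42) = 3
L (MAX): max(32, -7, -18, 21) = 32
D (MIN): min(3, 32) = 3
M (MAX): max(-31, 1) = 1
N (MAX): max(1, 19) = 19
E (MIN): min(1, 19) = 1
A (MAX): max(18, 3, 1) = 18
P (MAX): max(16, -18) = 16
Q (MAX): max(42, -17, 2) = 42
R (MAX): max(26, 41, -18) = 41
F (MIN): min(16, 42, 41) = 16
S (MAX): max(-17, -50) = -17
T (MAX): max(-30, 27) = 27
U (MAX): max(34, 7, -20) = 34
G (MIN): min(-17, 27, 34) = -17
B (MAX): max(16, -17) = 16
R0 (MIN): min(18, 16) = 16
MIN at R0 wants the lowest of {A=18, B=16}, so chooses B.

B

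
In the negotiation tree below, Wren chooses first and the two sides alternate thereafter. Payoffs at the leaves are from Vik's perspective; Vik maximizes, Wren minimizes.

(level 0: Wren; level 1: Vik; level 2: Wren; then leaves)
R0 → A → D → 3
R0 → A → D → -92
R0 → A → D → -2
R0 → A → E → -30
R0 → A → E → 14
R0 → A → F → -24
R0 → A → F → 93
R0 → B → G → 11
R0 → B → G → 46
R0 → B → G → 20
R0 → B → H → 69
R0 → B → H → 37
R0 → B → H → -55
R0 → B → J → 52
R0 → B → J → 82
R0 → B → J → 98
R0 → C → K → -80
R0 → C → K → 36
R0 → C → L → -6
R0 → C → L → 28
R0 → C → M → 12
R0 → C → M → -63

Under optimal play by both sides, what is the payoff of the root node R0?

-24

D (Wren): min(3, -92, -2) = -92
E (Wren): min(-30, 14) = -30
F (Wren): min(-24, 93) = -24
A (Vik): max(-92, -30, -24) = -24
G (Wren): min(11, 46, 20) = 11
H (Wren): min(69, 37, -55) = -55
J (Wren): min(52, 82, 98) = 52
B (Vik): max(11, -55, 52) = 52
K (Wren): min(-80, 36) = -80
L (Wren): min(-6, 28) = -6
M (Wren): min(12, -63) = -63
C (Vik): max(-80, -6, -63) = -6
R0 (Wren): min(-24, 52, -6) = -24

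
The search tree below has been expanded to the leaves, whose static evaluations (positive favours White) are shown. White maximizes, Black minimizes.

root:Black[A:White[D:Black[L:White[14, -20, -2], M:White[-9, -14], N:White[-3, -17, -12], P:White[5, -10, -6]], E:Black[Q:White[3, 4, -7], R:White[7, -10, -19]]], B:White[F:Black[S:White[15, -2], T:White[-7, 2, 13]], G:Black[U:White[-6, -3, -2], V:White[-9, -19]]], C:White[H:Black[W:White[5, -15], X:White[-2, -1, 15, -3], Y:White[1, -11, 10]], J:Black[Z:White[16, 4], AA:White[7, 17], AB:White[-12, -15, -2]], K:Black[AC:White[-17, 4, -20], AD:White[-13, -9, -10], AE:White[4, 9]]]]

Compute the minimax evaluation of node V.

-9

V (White): max(-9, -19) = -9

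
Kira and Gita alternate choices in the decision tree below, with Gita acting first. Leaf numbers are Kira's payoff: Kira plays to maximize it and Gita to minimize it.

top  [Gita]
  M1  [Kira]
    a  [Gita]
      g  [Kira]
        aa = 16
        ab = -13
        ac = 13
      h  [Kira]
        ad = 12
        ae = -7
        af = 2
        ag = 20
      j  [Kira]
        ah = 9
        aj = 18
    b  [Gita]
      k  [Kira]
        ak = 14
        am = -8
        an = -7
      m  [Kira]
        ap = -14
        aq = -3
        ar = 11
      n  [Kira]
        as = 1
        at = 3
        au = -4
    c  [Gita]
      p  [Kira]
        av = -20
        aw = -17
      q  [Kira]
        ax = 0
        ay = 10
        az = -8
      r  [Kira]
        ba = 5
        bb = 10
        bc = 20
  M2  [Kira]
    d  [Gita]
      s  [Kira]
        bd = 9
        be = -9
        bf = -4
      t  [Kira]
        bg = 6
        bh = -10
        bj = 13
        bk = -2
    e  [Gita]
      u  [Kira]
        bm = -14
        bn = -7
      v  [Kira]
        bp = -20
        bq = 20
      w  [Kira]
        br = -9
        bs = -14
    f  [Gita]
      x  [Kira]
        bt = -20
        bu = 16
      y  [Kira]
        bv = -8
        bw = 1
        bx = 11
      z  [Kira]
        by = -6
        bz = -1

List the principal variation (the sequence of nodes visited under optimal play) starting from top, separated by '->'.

top -> M2 -> d -> s -> bd

g (Kira): max(16, -13, 13) = 16
h (Kira): max(12, -7, 2, 20) = 20
j (Kira): max(9, 18) = 18
a (Gita): min(16, 20, 18) = 16
k (Kira): max(14, -8, -7) = 14
m (Kira): max(-14, -3, 11) = 11
n (Kira): max(1, 3, -4) = 3
b (Gita): min(14, 11, 3) = 3
p (Kira): max(-20, -17) = -17
q (Kira): max(0, 10, -8) = 10
r (Kira): max(5, 10, 20) = 20
c (Gita): min(-17, 10, 20) = -17
M1 (Kira): max(16, 3, -17) = 16
s (Kira): max(9, -9, -4) = 9
t (Kira): max(6, -10, 13, -2) = 13
d (Gita): min(9, 13) = 9
u (Kira): max(-14, -7) = -7
v (Kira): max(-20, 20) = 20
w (Kira): max(-9, -14) = -9
e (Gita): min(-7, 20, -9) = -9
x (Kira): max(-20, 16) = 16
y (Kira): max(-8, 1, 11) = 11
z (Kira): max(-6, -1) = -1
f (Gita): min(16, 11, -1) = -1
M2 (Kira): max(9, -9, -1) = 9
top (Gita): min(16, 9) = 9
At top, Gita picks M2 (lowest: 9).
At M2, Kira picks d (highest: 9).
At d, Gita picks s (lowest: 9).
At s, Kira picks bd (highest: 9).
Terminal value 9.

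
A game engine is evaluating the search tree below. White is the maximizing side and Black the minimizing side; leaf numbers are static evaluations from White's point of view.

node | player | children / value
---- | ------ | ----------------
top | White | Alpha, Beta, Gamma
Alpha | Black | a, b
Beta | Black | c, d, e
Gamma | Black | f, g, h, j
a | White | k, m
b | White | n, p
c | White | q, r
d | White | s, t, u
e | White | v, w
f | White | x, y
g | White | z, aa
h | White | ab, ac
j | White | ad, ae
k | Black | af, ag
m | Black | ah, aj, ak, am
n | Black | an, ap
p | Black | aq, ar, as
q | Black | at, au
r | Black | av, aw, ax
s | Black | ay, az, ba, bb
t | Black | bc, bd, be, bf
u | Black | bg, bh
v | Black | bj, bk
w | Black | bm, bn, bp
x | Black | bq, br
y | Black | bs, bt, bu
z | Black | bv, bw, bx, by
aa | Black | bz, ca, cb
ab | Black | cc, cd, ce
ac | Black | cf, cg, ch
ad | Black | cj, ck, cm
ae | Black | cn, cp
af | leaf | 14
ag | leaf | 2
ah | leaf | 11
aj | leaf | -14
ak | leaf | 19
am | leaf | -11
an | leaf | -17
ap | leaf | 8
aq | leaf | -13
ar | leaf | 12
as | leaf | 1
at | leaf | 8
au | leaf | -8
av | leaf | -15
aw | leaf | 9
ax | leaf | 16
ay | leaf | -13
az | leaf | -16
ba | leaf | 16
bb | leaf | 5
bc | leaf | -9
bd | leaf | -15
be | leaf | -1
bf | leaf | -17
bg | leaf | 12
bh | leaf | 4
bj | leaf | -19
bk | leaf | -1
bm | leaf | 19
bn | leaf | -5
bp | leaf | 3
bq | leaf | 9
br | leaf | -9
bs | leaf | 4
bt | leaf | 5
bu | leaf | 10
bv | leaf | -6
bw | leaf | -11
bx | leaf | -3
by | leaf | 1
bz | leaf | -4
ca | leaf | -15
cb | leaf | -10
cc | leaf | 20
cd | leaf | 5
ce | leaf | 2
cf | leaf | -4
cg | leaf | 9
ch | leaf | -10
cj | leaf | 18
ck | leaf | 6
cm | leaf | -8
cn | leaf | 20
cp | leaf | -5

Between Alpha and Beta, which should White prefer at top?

Beta

k (Black): min(14, 2) = 2
m (Black): min(11, -14, 19, -11) = -14
a (White): max(2, -14) = 2
n (Black): min(-17, 8) = -17
p (Black): min(-13, 12, 1) = -13
b (White): max(-17, -13) = -13
Alpha (Black): min(2, -13) = -13
q (Black): min(8, -8) = -8
r (Black): min(-15, 9, 16) = -15
c (White): max(-8, -15) = -8
s (Black): min(-13, -16, 16, 5) = -16
t (Black): min(-9, -15, -1, -17) = -17
u (Black): min(12, 4) = 4
d (White): max(-16, -17, 4) = 4
v (Black): min(-19, -1) = -19
w (Black): min(19, -5, 3) = -5
e (White): max(-19, -5) = -5
Beta (Black): min(-8, 4, -5) = -8
White prefers the higher value; Alpha=-13, Beta=-8. Beta is better since -8 > -13.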